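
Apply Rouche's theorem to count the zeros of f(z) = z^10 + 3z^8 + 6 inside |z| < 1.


Step 1: On |z| = 1 the three terms have sizes |z^10| = 1^10 = 1, |3z^8| = 3*1^8 = 3, |6| = 6
Step 2: The dominant term is g(z) = 6; let h(z) = z^10 + 3z^8 so f = g + h
Step 3: On |z| = 1: |g| = 6 and |h| <= 1 + 3 = 4
Step 4: Since 6 > 4, |h| < |g| on |z| = 1, so by Rouche f has the same number of zeros as g inside |z| < 1
Step 5: g(z) = 6 is a nonzero constant with no zeros inside |z| < 1. Answer = 0

0


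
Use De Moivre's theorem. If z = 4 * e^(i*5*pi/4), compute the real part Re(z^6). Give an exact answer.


Step 1: By De Moivre's theorem, z^6 = 4^6 * e^(i*6*5*pi/4) = 4096 * (cos(15*pi/2) + i*sin(15*pi/2))
Step 2: |z|^6 = 4^6 = 4096
Step 3: Reduce the angle mod 2*pi: 15*pi/2 - 6*pi = 3*pi/2
Step 4: cos(3*pi/2) = 0
Step 5: Re(z^6) = 4096 * 0 = 0

0


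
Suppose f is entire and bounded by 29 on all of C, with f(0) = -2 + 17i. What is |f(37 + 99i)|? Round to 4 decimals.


Step 1: By Liouville's theorem, a bounded entire function is constant.
Step 2: f(z) = f(0) = -2 + 17i for all z.
Step 3: |f(w)| = |-2 + 17i| = sqrt(4 + 289)
Step 4: = 17.1172

17.1172


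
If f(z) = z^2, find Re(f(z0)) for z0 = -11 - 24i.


Step 1: z0 = -11 - 24i
Step 2: z0^2 = (-11)^2 - (-24)^2 + 528i
Step 3: real part = 121 - 576 = -455

-455


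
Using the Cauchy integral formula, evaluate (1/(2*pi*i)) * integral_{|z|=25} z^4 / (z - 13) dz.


Step 1: f(z) = z^4, a = 13 is inside |z| = 25
Step 2: By Cauchy integral formula: (1/(2pi*i)) * integral = f(a)
Step 3: f(13) = 13^4 = 28561

28561


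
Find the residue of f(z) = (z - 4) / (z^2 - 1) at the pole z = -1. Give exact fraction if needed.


Step 1: Q(z) = z^2 - 1 = (z + 1)(z - 1)
Step 2: Q'(z) = 2z
Step 3: Q'(-1) = -2, P(-1) = -5
Step 4: Res = P(-1)/Q'(-1) = -5/(-2) = 5/2

5/2


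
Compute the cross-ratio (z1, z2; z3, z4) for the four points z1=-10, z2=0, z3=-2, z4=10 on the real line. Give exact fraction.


Step 1: (z1-z3)(z2-z4) = (-8) * (-10) = 80
Step 2: (z1-z4)(z2-z3) = (-20) * 2 = -40
Step 3: Cross-ratio = -80/40 = -2

-2


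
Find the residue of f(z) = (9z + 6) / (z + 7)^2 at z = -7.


Step 1: Pole of order 2 at z = -7
Step 2: Res = lim d/dz [(z + 7)^2 * f(z)] as z -> -7
Step 3: (z + 7)^2 * f(z) = 9z + 6
Step 4: d/dz[9z + 6] = 9

9


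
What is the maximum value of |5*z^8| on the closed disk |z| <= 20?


Step 1: On |z| = 20, |f(z)| = 5 * |z|^8 = 5 * 20^8
Step 2: By maximum modulus principle, maximum is on boundary.
Step 3: Maximum = 5 * 25600000000 = 128000000000

128000000000


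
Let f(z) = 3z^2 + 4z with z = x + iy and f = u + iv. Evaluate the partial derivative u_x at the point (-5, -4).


Step 1: f(z) = 3(x+iy)^2 + 4(x+iy) + 0
Step 2: u = 3(x^2 - y^2) + 4x + 0
Step 3: u_x = 6x + 4
Step 4: At (-5, -4): u_x = -30 + 4 = -26

-26


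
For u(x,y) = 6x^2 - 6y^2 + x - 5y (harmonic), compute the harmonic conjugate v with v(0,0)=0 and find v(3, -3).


Step 1: v_x = -u_y = 12y + 5
Step 2: v_y = u_x = 12x + 1
Step 3: v = 12xy + 5x + y + C
Step 4: v(0,0) = 0 => C = 0
Step 5: v(3, -3) = -96

-96


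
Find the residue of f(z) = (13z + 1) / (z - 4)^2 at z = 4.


Step 1: Pole of order 2 at z = 4
Step 2: Res = lim d/dz [(z - 4)^2 * f(z)] as z -> 4
Step 3: (z - 4)^2 * f(z) = 13z + 1
Step 4: d/dz[13z + 1] = 13

13


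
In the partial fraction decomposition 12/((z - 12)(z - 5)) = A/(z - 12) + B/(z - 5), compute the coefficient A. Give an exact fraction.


Step 1: Multiply both sides by (z - 12) and set z = 12
Step 2: A = 12 / (12 - 5)
Step 3: A = 12 / 7
Step 4: A = 12/7

12/7


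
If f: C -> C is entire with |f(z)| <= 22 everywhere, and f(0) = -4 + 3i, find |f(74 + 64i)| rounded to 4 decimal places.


Step 1: By Liouville's theorem, a bounded entire function is constant.
Step 2: f(z) = f(0) = -4 + 3i for all z.
Step 3: |f(w)| = |-4 + 3i| = sqrt(16 + 9)
Step 4: = 5.0

5.0


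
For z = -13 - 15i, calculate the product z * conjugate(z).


Step 1: conj(z) = -13 + 15i
Step 2: z * conj(z) = (-13)^2 + (-15)^2
Step 3: = 169 + 225 = 394

394


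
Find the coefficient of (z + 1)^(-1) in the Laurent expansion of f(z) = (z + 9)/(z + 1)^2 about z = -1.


Step 1: Write the numerator in powers of (z + 1): z + 9 = (z + 1) + (1*(-1) + 9) = (z + 1) + 8
Step 2: Divide by (z + 1)^2: f(z) = 8(z + 1)^(-2) + (z + 1)^(-1)
Step 3: This finite sum is the Laurent series of f about z = -1.
Step 4: Coefficient of (z + 1)^(-1) = coefficient of (z + 1) in the re-centred numerator = 1

1


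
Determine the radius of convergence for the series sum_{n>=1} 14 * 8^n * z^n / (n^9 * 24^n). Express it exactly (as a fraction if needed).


Step 1: General term a_n = 14 * 8^n / (n^9 * 24^n)
Step 2: By the root test, |a_n|^(1/n) = 14^(1/n) * 8 / (n^(9/n) * 24) -> 8/24 as n -> infinity (since 14^(1/n) -> 1 and n^(9/n) -> 1)
Step 3: R = 1/lim|a_n|^(1/n) = 24/8 = 3

3


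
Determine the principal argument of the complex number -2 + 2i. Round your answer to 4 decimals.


Step 1: z = -2 + 2i
Step 2: arg(z) = atan2(2, -2)
Step 3: arg(z) = 2.3562

2.3562


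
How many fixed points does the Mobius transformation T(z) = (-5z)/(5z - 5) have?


Step 1: Fixed points satisfy T(z) = z
Step 2: 5z^2 = 0
Step 3: Discriminant = 0^2 - 4*5*0 = 0
Step 4: Number of fixed points = 1

1


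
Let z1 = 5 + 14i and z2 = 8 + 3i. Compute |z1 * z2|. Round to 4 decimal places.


Step 1: |z1| = sqrt(5^2 + 14^2) = sqrt(221)
Step 2: |z2| = sqrt(8^2 + 3^2) = sqrt(73)
Step 3: |z1*z2| = |z1|*|z2| = sqrt(221) * sqrt(73) = sqrt(221 * 73) = sqrt(16133)
Step 4: = 127.0157

127.0157


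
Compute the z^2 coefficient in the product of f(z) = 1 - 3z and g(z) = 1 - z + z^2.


Step 1: z^2 term in f*g comes from: (1)*(z^2) + (-3z)*(-z) + (0)*(1)
Step 2: = 1 + 3 + 0
Step 3: = 4

4


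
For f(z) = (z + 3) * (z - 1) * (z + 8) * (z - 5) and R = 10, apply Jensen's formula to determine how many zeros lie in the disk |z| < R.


Jensen's formula: (1/2pi)*integral log|f(Re^it)|dt = log|f(0)| + sum_{|a_k|<R} log(R/|a_k|)
Step 1: f(0) = 3 * (-1) * 8 * (-5) = 120
Step 2: log|f(0)| = log|-3| + log|1| + log|-8| + log|5| = 4.7875
Step 3: Zeros inside |z| < 10: -3, 1, -8, 5
Step 4: Jensen sum = log(10/3) + log(10/1) + log(10/8) + log(10/5) = 4.4228
Step 5: n(R) = number of terms in the Jensen sum = count of zeros inside |z| < 10 = 4

4


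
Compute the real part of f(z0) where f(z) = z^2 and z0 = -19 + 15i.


Step 1: z0 = -19 + 15i
Step 2: z0^2 = (-19)^2 - 15^2 - 570i
Step 3: real part = 361 - 225 = 136

136


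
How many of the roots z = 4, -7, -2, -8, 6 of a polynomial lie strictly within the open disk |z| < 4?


Step 1: Check each root:
  z = 4: |4| = 4 >= 4
  z = -7: |-7| = 7 >= 4
  z = -2: |-2| = 2 < 4
  z = -8: |-8| = 8 >= 4
  z = 6: |6| = 6 >= 4
Step 2: Count = 1

1


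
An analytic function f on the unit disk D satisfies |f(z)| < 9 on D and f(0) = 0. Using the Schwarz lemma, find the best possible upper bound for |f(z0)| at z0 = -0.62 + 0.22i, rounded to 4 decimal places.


Step 1: g = f/9 maps D -> D with g(0) = 0, so by the Schwarz lemma |g(z)| <= |z|, i.e. |f(z)| <= 9|z|; this is sharp (f(z) = 9z).
Step 2: |z0|^2 = (-0.62)^2 + 0.22^2 = 0.4328
Step 3: |z0| = sqrt(0.4328) = 0.657875
Step 4: Best bound = 9 * |z0| = 9 * 0.657875 = 5.9209

5.9209


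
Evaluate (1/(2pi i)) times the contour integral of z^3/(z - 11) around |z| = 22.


Step 1: f(z) = z^3, a = 11 is inside |z| = 22
Step 2: By Cauchy integral formula: (1/(2pi*i)) * integral = f(a)
Step 3: f(11) = 11^3 = 1331

1331


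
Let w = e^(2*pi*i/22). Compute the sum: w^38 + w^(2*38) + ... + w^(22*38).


Step 1: The sum sum_{j=1}^{n} w^(k*j) equals n if n | k, else 0.
Step 2: Here n = 22, k = 38
Step 3: Does n divide k? 22 | 38 -> False
Step 4: Sum = 0

0


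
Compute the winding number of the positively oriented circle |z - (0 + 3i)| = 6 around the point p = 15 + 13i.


Step 1: Center c = (0, 3), radius = 6
Step 2: |p - c|^2 = 15^2 + 10^2 = 325
Step 3: r^2 = 36
Step 4: |p-c| > r so winding number = 0

0


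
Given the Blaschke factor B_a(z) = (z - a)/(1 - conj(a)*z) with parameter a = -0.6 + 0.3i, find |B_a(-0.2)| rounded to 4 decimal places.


Step 1: Numerator z0 - a = -0.2 - (-0.6 + 0.3i) = 0.4 - 0.3i
Step 2: Denominator 1 - conj(a)*z0 = 1 - (-0.6 - 0.3i)*(-0.2) = 0.88 - 0.06i
Step 3: |z0 - a|^2 = 0.4^2 + (-0.3)^2 = 0.25; |1 - conj(a)*z0|^2 = 0.88^2 + (-0.06)^2 = 0.778
Step 4: |B_a(-0.2)| = sqrt(0.25 / 0.778) = sqrt(0.321337)
Step 5: = 0.5669

0.5669


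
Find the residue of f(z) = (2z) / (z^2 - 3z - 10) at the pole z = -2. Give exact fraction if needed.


Step 1: Q(z) = z^2 - 3z - 10 = (z + 2)(z - 5)
Step 2: Q'(z) = 2z - 3
Step 3: Q'(-2) = -7, P(-2) = -4
Step 4: Res = P(-2)/Q'(-2) = -4/(-7) = 4/7

4/7


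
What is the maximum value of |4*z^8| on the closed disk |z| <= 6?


Step 1: On |z| = 6, |f(z)| = 4 * |z|^8 = 4 * 6^8
Step 2: By maximum modulus principle, maximum is on boundary.
Step 3: Maximum = 4 * 1679616 = 6718464

6718464


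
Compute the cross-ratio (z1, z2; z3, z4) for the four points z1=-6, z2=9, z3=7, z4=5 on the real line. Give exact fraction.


Step 1: (z1-z3)(z2-z4) = (-13) * 4 = -52
Step 2: (z1-z4)(z2-z3) = (-11) * 2 = -22
Step 3: Cross-ratio = 52/22 = 26/11

26/11


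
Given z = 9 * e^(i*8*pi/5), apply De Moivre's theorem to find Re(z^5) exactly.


Step 1: By De Moivre's theorem, z^5 = 9^5 * e^(i*5*8*pi/5) = 59049 * (cos(8*pi) + i*sin(8*pi))
Step 2: |z|^5 = 9^5 = 59049
Step 3: Reduce the angle mod 2*pi: 8*pi - 8*pi = 0
Step 4: cos(0) = 1
Step 5: Re(z^5) = 59049 * 1 = 59049

59049


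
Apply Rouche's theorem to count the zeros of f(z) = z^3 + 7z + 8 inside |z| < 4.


Step 1: On |z| = 4 the three terms have sizes |z^3| = 4^3 = 64, |7z| = 7*4 = 28, |8| = 8
Step 2: The dominant term is g(z) = z^3; let h(z) = 7z + 8 so f = g + h
Step 3: On |z| = 4: |g| = 64 and |h| <= 28 + 8 = 36
Step 4: Since 64 > 36, |h| < |g| on |z| = 4, so by Rouche f has the same number of zeros as g inside |z| < 4
Step 5: g(z) = z^3 has 3 zeros (all at the origin) inside |z| < 4. Answer = 3

3


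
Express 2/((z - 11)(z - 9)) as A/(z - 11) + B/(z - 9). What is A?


Step 1: Multiply both sides by (z - 11) and set z = 11
Step 2: A = 2 / (11 - 9)
Step 3: A = 2 / 2
Step 4: A = 1

1


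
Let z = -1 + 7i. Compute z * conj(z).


Step 1: conj(z) = -1 - 7i
Step 2: z * conj(z) = (-1)^2 + 7^2
Step 3: = 1 + 49 = 50

50


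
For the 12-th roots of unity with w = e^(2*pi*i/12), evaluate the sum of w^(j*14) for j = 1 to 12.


Step 1: The sum sum_{j=1}^{n} w^(k*j) equals n if n | k, else 0.
Step 2: Here n = 12, k = 14
Step 3: Does n divide k? 12 | 14 -> False
Step 4: Sum = 0

0


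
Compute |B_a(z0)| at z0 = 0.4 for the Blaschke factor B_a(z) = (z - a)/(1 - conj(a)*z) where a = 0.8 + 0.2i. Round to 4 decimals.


Step 1: Numerator z0 - a = 0.4 - (0.8 + 0.2i) = -0.4 - 0.2i
Step 2: Denominator 1 - conj(a)*z0 = 1 - (0.8 - 0.2i)*0.4 = 0.68 + 0.08i
Step 3: |z0 - a|^2 = (-0.4)^2 + (-0.2)^2 = 0.2; |1 - conj(a)*z0|^2 = 0.68^2 + 0.08^2 = 0.4688
Step 4: |B_a(0.4)| = sqrt(0.2 / 0.4688) = sqrt(0.426621)
Step 5: = 0.6532

0.6532


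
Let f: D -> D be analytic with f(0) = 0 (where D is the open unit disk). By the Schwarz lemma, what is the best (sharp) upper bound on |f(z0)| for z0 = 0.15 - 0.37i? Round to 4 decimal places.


Step 1: Schwarz lemma: if f: D -> D is analytic with f(0) = 0, then |f(z)| <= |z| for all z in D, and this is sharp (f(z) = z).
Step 2: |z0|^2 = 0.15^2 + (-0.37)^2 = 0.1594
Step 3: |z0| = sqrt(0.1594) = 0.399249
Step 4: Best bound = |z0| = 0.3992

0.3992


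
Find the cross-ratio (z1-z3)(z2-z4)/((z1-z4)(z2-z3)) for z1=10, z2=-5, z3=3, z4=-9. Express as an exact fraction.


Step 1: (z1-z3)(z2-z4) = 7 * 4 = 28
Step 2: (z1-z4)(z2-z3) = 19 * (-8) = -152
Step 3: Cross-ratio = -28/152 = -7/38

-7/38


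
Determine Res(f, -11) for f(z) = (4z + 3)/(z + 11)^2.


Step 1: Pole of order 2 at z = -11
Step 2: Res = lim d/dz [(z + 11)^2 * f(z)] as z -> -11
Step 3: (z + 11)^2 * f(z) = 4z + 3
Step 4: d/dz[4z + 3] = 4

4


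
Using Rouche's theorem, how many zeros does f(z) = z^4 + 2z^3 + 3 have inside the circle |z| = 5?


Step 1: On |z| = 5 the three terms have sizes |z^4| = 5^4 = 625, |2z^3| = 2*5^3 = 250, |3| = 3
Step 2: The dominant term is g(z) = z^4; let h(z) = 2z^3 + 3 so f = g + h
Step 3: On |z| = 5: |g| = 625 and |h| <= 250 + 3 = 253
Step 4: Since 625 > 253, |h| < |g| on |z| = 5, so by Rouche f has the same number of zeros as g inside |z| < 5
Step 5: g(z) = z^4 has 4 zeros (all at the origin) inside |z| < 5. Answer = 4

4


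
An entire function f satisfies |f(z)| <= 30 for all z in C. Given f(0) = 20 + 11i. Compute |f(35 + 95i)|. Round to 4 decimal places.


Step 1: By Liouville's theorem, a bounded entire function is constant.
Step 2: f(z) = f(0) = 20 + 11i for all z.
Step 3: |f(w)| = |20 + 11i| = sqrt(400 + 121)
Step 4: = 22.8254

22.8254


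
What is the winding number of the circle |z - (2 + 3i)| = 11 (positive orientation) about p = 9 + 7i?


Step 1: Center c = (2, 3), radius = 11
Step 2: |p - c|^2 = 7^2 + 4^2 = 65
Step 3: r^2 = 121
Step 4: |p-c| < r so winding number = 1

1


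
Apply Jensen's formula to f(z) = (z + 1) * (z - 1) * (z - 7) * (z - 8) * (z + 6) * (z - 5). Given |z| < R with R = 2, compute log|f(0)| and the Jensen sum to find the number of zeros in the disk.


Jensen's formula: (1/2pi)*integral log|f(Re^it)|dt = log|f(0)| + sum_{|a_k|<R} log(R/|a_k|)
Step 1: f(0) = 1 * (-1) * (-7) * (-8) * 6 * (-5) = 1680
Step 2: log|f(0)| = log|-1| + log|1| + log|7| + log|8| + log|-6| + log|5| = 7.4265
Step 3: Zeros inside |z| < 2: -1, 1
Step 4: Jensen sum = log(2/1) + log(2/1) = 1.3863
Step 5: n(R) = number of terms in the Jensen sum = count of zeros inside |z| < 2 = 2

2


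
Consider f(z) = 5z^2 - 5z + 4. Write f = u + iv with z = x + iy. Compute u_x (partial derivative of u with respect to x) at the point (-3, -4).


Step 1: f(z) = 5(x+iy)^2 - 5(x+iy) + 4
Step 2: u = 5(x^2 - y^2) - 5x + 4
Step 3: u_x = 10x - 5
Step 4: At (-3, -4): u_x = -30 - 5 = -35

-35


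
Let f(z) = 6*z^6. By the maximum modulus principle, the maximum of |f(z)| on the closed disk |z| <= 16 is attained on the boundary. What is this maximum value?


Step 1: On |z| = 16, |f(z)| = 6 * |z|^6 = 6 * 16^6
Step 2: By maximum modulus principle, maximum is on boundary.
Step 3: Maximum = 6 * 16777216 = 100663296

100663296


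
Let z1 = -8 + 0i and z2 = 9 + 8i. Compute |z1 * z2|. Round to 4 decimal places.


Step 1: |z1| = sqrt((-8)^2 + 0^2) = sqrt(64)
Step 2: |z2| = sqrt(9^2 + 8^2) = sqrt(145)
Step 3: |z1*z2| = |z1|*|z2| = sqrt(64) * sqrt(145) = sqrt(64 * 145) = sqrt(9280)
Step 4: = 96.3328

96.3328


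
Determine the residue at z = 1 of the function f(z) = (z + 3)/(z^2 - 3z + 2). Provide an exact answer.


Step 1: Q(z) = z^2 - 3z + 2 = (z - 1)(z - 2)
Step 2: Q'(z) = 2z - 3
Step 3: Q'(1) = -1, P(1) = 4
Step 4: Res = P(1)/Q'(1) = 4/(-1) = -4

-4


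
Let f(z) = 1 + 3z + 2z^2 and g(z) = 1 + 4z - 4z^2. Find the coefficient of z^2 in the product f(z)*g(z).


Step 1: z^2 term in f*g comes from: (1)*(-4z^2) + (3z)*(4z) + (2z^2)*(1)
Step 2: = -4 + 12 + 2
Step 3: = 10

10


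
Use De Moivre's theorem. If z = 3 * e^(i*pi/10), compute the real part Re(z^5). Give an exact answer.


Step 1: By De Moivre's theorem, z^5 = 3^5 * e^(i*5*pi/10) = 243 * (cos(pi/2) + i*sin(pi/2))
Step 2: |z|^5 = 3^5 = 243
Step 3: The angle pi/2 already lies in [0, 2*pi)
Step 4: cos(pi/2) = 0
Step 5: Re(z^5) = 243 * 0 = 0

0


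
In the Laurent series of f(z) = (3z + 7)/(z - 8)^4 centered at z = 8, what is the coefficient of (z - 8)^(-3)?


Step 1: Write the numerator in powers of (z - 8): 3z + 7 = 3(z - 8) + (3*8 + 7) = 3(z - 8) + 31
Step 2: Divide by (z - 8)^4: f(z) = 31(z - 8)^(-4) + 3(z - 8)^(-3)
Step 3: This finite sum is the Laurent series of f about z = 8.
Step 4: Coefficient of (z - 8)^(-3) = coefficient of (z - 8) in the re-centred numerator = 3

3


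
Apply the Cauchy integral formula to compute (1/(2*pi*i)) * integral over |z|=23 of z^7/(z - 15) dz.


Step 1: f(z) = z^7, a = 15 is inside |z| = 23
Step 2: By Cauchy integral formula: (1/(2pi*i)) * integral = f(a)
Step 3: f(15) = 15^7 = 170859375

170859375


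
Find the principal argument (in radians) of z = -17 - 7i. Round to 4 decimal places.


Step 1: z = -17 - 7i
Step 2: arg(z) = atan2(-7, -17)
Step 3: arg(z) = -2.751

-2.751


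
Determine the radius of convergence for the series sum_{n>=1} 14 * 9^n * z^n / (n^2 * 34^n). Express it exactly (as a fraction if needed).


Step 1: General term a_n = 14 * 9^n / (n^2 * 34^n)
Step 2: By the root test, |a_n|^(1/n) = 14^(1/n) * 9 / (n^(2/n) * 34) -> 9/34 as n -> infinity (since 14^(1/n) -> 1 and n^(2/n) -> 1)
Step 3: R = 1/lim|a_n|^(1/n) = 34/9

34/9


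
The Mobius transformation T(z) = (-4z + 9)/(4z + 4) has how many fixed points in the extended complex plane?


Step 1: Fixed points satisfy T(z) = z
Step 2: 4z^2 + 8z - 9 = 0
Step 3: Discriminant = 8^2 - 4*4*(-9) = 208
Step 4: Number of fixed points = 2

2


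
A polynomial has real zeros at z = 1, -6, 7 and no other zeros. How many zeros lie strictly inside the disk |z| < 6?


Step 1: Check each root:
  z = 1: |1| = 1 < 6
  z = -6: |-6| = 6 >= 6
  z = 7: |7| = 7 >= 6
Step 2: Count = 1

1


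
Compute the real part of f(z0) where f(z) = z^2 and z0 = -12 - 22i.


Step 1: z0 = -12 - 22i
Step 2: z0^2 = (-12)^2 - (-22)^2 + 528i
Step 3: real part = 144 - 484 = -340

-340


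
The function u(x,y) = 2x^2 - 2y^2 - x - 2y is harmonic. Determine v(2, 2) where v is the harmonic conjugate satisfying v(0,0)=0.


Step 1: v_x = -u_y = 4y + 2
Step 2: v_y = u_x = 4x - 1
Step 3: v = 4xy + 2x - y + C
Step 4: v(0,0) = 0 => C = 0
Step 5: v(2, 2) = 18

18


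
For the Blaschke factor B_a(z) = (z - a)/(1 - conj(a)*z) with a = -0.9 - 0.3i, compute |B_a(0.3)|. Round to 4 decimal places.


Step 1: Numerator z0 - a = 0.3 - (-0.9 - 0.3i) = 1.2 + 0.3i
Step 2: Denominator 1 - conj(a)*z0 = 1 - (-0.9 + 0.3i)*0.3 = 1.27 - 0.09i
Step 3: |z0 - a|^2 = 1.2^2 + 0.3^2 = 1.53; |1 - conj(a)*z0|^2 = 1.27^2 + (-0.09)^2 = 1.621
Step 4: |B_a(0.3)| = sqrt(1.53 / 1.621) = sqrt(0.943862)
Step 5: = 0.9715

0.9715


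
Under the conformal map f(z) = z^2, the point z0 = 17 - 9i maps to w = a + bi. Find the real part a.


Step 1: z0 = 17 - 9i
Step 2: z0^2 = 17^2 - (-9)^2 - 306i
Step 3: real part = 289 - 81 = 208

208


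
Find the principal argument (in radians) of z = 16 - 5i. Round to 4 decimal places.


Step 1: z = 16 - 5i
Step 2: arg(z) = atan2(-5, 16)
Step 3: arg(z) = -0.3029

-0.3029


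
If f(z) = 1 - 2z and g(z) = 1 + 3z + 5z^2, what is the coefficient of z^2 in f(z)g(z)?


Step 1: z^2 term in f*g comes from: (1)*(5z^2) + (-2z)*(3z) + (0)*(1)
Step 2: = 5 - 6 + 0
Step 3: = -1

-1


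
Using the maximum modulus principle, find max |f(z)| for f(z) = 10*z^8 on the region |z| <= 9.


Step 1: On |z| = 9, |f(z)| = 10 * |z|^8 = 10 * 9^8
Step 2: By maximum modulus principle, maximum is on boundary.
Step 3: Maximum = 10 * 43046721 = 430467210

430467210


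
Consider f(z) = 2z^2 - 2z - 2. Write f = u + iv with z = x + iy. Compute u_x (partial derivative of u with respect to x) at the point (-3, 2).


Step 1: f(z) = 2(x+iy)^2 - 2(x+iy) - 2
Step 2: u = 2(x^2 - y^2) - 2x - 2
Step 3: u_x = 4x - 2
Step 4: At (-3, 2): u_x = -12 - 2 = -14

-14


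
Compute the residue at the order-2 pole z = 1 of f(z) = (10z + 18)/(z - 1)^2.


Step 1: Pole of order 2 at z = 1
Step 2: Res = lim d/dz [(z - 1)^2 * f(z)] as z -> 1
Step 3: (z - 1)^2 * f(z) = 10z + 18
Step 4: d/dz[10z + 18] = 10

10


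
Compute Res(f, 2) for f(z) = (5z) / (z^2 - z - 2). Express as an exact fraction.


Step 1: Q(z) = z^2 - z - 2 = (z - 2)(z + 1)
Step 2: Q'(z) = 2z - 1
Step 3: Q'(2) = 3, P(2) = 10
Step 4: Res = P(2)/Q'(2) = 10/3 = 10/3

10/3


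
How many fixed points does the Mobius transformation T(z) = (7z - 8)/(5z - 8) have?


Step 1: Fixed points satisfy T(z) = z
Step 2: 5z^2 - 15z + 8 = 0
Step 3: Discriminant = (-15)^2 - 4*5*8 = 65
Step 4: Number of fixed points = 2

2


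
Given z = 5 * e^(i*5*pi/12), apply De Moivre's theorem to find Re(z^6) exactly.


Step 1: By De Moivre's theorem, z^6 = 5^6 * e^(i*6*5*pi/12) = 15625 * (cos(5*pi/2) + i*sin(5*pi/2))
Step 2: |z|^6 = 5^6 = 15625
Step 3: Reduce the angle mod 2*pi: 5*pi/2 - 2*pi = pi/2
Step 4: cos(pi/2) = 0
Step 5: Re(z^6) = 15625 * 0 = 0

0


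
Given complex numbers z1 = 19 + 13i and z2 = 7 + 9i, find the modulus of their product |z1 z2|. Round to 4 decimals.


Step 1: |z1| = sqrt(19^2 + 13^2) = sqrt(530)
Step 2: |z2| = sqrt(7^2 + 9^2) = sqrt(130)
Step 3: |z1*z2| = |z1|*|z2| = sqrt(530) * sqrt(130) = sqrt(530 * 130) = sqrt(68900)
Step 4: = 262.4881

262.4881


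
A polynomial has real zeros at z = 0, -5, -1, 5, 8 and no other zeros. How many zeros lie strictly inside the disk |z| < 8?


Step 1: Check each root:
  z = 0: |0| = 0 < 8
  z = -5: |-5| = 5 < 8
  z = -1: |-1| = 1 < 8
  z = 5: |5| = 5 < 8
  z = 8: |8| = 8 >= 8
Step 2: Count = 4

4


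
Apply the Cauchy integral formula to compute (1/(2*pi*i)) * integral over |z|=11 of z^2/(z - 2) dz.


Step 1: f(z) = z^2, a = 2 is inside |z| = 11
Step 2: By Cauchy integral formula: (1/(2pi*i)) * integral = f(a)
Step 3: f(2) = 2^2 = 4

4


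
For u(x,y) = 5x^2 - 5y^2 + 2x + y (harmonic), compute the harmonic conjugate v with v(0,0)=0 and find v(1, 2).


Step 1: v_x = -u_y = 10y - 1
Step 2: v_y = u_x = 10x + 2
Step 3: v = 10xy - x + 2y + C
Step 4: v(0,0) = 0 => C = 0
Step 5: v(1, 2) = 23

23


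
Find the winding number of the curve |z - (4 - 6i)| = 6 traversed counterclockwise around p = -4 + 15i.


Step 1: Center c = (4, -6), radius = 6
Step 2: |p - c|^2 = (-8)^2 + 21^2 = 505
Step 3: r^2 = 36
Step 4: |p-c| > r so winding number = 0

0


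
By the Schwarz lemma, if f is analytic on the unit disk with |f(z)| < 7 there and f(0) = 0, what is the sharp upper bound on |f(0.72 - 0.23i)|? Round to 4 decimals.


Step 1: g = f/7 maps D -> D with g(0) = 0, so by the Schwarz lemma |g(z)| <= |z|, i.e. |f(z)| <= 7|z|; this is sharp (f(z) = 7z).
Step 2: |z0|^2 = 0.72^2 + (-0.23)^2 = 0.5713
Step 3: |z0| = sqrt(0.5713) = 0.755844
Step 4: Best bound = 7 * |z0| = 7 * 0.755844 = 5.2909

5.2909


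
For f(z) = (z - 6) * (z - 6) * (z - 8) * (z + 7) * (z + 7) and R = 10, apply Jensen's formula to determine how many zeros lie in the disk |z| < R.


Jensen's formula: (1/2pi)*integral log|f(Re^it)|dt = log|f(0)| + sum_{|a_k|<R} log(R/|a_k|)
Step 1: f(0) = (-6) * (-6) * (-8) * 7 * 7 = -14112
Step 2: log|f(0)| = log|6| + log|6| + log|8| + log|-7| + log|-7| = 9.5548
Step 3: Zeros inside |z| < 10: 6, 6, 8, -7, -7
Step 4: Jensen sum = log(10/6) + log(10/6) + log(10/8) + log(10/7) + log(10/7) = 1.9581
Step 5: n(R) = number of terms in the Jensen sum = count of zeros inside |z| < 10 = 5

5


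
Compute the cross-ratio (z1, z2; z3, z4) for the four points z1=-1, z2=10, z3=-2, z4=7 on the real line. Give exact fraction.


Step 1: (z1-z3)(z2-z4) = 1 * 3 = 3
Step 2: (z1-z4)(z2-z3) = (-8) * 12 = -96
Step 3: Cross-ratio = -3/96 = -1/32

-1/32


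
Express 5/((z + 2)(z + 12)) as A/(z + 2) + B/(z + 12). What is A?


Step 1: Multiply both sides by (z + 2) and set z = -2
Step 2: A = 5 / (-2 + 12)
Step 3: A = 5 / 10
Step 4: A = 1/2

1/2


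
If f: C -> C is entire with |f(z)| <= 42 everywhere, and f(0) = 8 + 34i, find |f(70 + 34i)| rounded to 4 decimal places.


Step 1: By Liouville's theorem, a bounded entire function is constant.
Step 2: f(z) = f(0) = 8 + 34i for all z.
Step 3: |f(w)| = |8 + 34i| = sqrt(64 + 1156)
Step 4: = 34.9285

34.9285


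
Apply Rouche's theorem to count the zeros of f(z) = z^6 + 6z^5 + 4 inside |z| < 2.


Step 1: On |z| = 2 the three terms have sizes |z^6| = 2^6 = 64, |6z^5| = 6*2^5 = 192, |4| = 4
Step 2: The dominant term is g(z) = 6z^5; let h(z) = z^6 + 4 so f = g + h
Step 3: On |z| = 2: |g| = 192 and |h| <= 64 + 4 = 68
Step 4: Since 192 > 68, |h| < |g| on |z| = 2, so by Rouche f has the same number of zeros as g inside |z| < 2
Step 5: g(z) = 6z^5 has 5 zeros (at the origin, multiplicity 5) inside |z| < 2. Answer = 5

5


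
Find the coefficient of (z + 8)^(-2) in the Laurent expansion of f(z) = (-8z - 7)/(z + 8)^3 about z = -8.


Step 1: Write the numerator in powers of (z + 8): -8z - 7 = -8(z + 8) + (-8*(-8) - 7) = -8(z + 8) + 57
Step 2: Divide by (z + 8)^3: f(z) = 57(z + 8)^(-3) - 8(z + 8)^(-2)
Step 3: This finite sum is the Laurent series of f about z = -8.
Step 4: Coefficient of (z + 8)^(-2) = coefficient of (z + 8) in the re-centred numerator = -8

-8


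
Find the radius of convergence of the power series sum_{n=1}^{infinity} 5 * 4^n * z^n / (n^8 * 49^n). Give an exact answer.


Step 1: General term a_n = 5 * 4^n / (n^8 * 49^n)
Step 2: By the root test, |a_n|^(1/n) = 5^(1/n) * 4 / (n^(8/n) * 49) -> 4/49 as n -> infinity (since 5^(1/n) -> 1 and n^(8/n) -> 1)
Step 3: R = 1/lim|a_n|^(1/n) = 49/4

49/4


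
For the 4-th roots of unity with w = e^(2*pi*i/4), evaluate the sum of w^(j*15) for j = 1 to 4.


Step 1: The sum sum_{j=1}^{n} w^(k*j) equals n if n | k, else 0.
Step 2: Here n = 4, k = 15
Step 3: Does n divide k? 4 | 15 -> False
Step 4: Sum = 0

0


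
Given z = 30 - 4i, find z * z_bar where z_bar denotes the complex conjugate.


Step 1: conj(z) = 30 + 4i
Step 2: z * conj(z) = 30^2 + (-4)^2
Step 3: = 900 + 16 = 916

916


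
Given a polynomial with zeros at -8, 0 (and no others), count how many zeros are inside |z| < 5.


Step 1: Check each root:
  z = -8: |-8| = 8 >= 5
  z = 0: |0| = 0 < 5
Step 2: Count = 1

1


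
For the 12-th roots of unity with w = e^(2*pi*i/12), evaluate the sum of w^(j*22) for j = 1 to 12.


Step 1: The sum sum_{j=1}^{n} w^(k*j) equals n if n | k, else 0.
Step 2: Here n = 12, k = 22
Step 3: Does n divide k? 12 | 22 -> False
Step 4: Sum = 0

0


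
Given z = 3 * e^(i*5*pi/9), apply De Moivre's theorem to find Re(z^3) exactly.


Step 1: By De Moivre's theorem, z^3 = 3^3 * e^(i*3*5*pi/9) = 27 * (cos(5*pi/3) + i*sin(5*pi/3))
Step 2: |z|^3 = 3^3 = 27
Step 3: The angle 5*pi/3 already lies in [0, 2*pi)
Step 4: cos(5*pi/3) = 1/2
Step 5: Re(z^3) = 27 * 1/2 = 27/2

27/2


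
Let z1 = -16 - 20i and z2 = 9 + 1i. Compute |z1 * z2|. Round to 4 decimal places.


Step 1: |z1| = sqrt((-16)^2 + (-20)^2) = sqrt(656)
Step 2: |z2| = sqrt(9^2 + 1^2) = sqrt(82)
Step 3: |z1*z2| = |z1|*|z2| = sqrt(656) * sqrt(82) = sqrt(656 * 82) = sqrt(53792)
Step 4: = 231.931

231.931


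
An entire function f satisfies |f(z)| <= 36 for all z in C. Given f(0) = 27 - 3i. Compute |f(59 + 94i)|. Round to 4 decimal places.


Step 1: By Liouville's theorem, a bounded entire function is constant.
Step 2: f(z) = f(0) = 27 - 3i for all z.
Step 3: |f(w)| = |27 - 3i| = sqrt(729 + 9)
Step 4: = 27.1662

27.1662


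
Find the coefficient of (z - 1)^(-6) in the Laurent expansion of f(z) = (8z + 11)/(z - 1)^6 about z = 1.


Step 1: Write the numerator in powers of (z - 1): 8z + 11 = 8(z - 1) + (8*1 + 11) = 8(z - 1) + 19
Step 2: Divide by (z - 1)^6: f(z) = 19(z - 1)^(-6) + 8(z - 1)^(-5)
Step 3: This finite sum is the Laurent series of f about z = 1.
Step 4: Coefficient of (z - 1)^(-6) = 8*1 + 11 = 19

19


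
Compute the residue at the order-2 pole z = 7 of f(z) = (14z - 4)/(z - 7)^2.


Step 1: Pole of order 2 at z = 7
Step 2: Res = lim d/dz [(z - 7)^2 * f(z)] as z -> 7
Step 3: (z - 7)^2 * f(z) = 14z - 4
Step 4: d/dz[14z - 4] = 14

14


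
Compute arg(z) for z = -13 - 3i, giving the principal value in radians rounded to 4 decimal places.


Step 1: z = -13 - 3i
Step 2: arg(z) = atan2(-3, -13)
Step 3: arg(z) = -2.9148

-2.9148


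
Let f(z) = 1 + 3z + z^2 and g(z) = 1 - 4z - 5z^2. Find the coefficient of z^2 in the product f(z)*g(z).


Step 1: z^2 term in f*g comes from: (1)*(-5z^2) + (3z)*(-4z) + (z^2)*(1)
Step 2: = -5 - 12 + 1
Step 3: = -16

-16


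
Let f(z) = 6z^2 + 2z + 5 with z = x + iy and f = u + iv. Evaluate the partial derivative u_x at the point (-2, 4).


Step 1: f(z) = 6(x+iy)^2 + 2(x+iy) + 5
Step 2: u = 6(x^2 - y^2) + 2x + 5
Step 3: u_x = 12x + 2
Step 4: At (-2, 4): u_x = -24 + 2 = -22

-22


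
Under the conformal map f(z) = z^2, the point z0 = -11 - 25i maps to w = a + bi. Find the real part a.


Step 1: z0 = -11 - 25i
Step 2: z0^2 = (-11)^2 - (-25)^2 + 550i
Step 3: real part = 121 - 625 = -504

-504


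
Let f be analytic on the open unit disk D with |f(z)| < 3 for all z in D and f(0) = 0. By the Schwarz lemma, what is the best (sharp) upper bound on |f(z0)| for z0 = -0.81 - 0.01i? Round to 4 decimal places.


Step 1: g = f/3 maps D -> D with g(0) = 0, so by the Schwarz lemma |g(z)| <= |z|, i.e. |f(z)| <= 3|z|; this is sharp (f(z) = 3z).
Step 2: |z0|^2 = (-0.81)^2 + (-0.01)^2 = 0.6562
Step 3: |z0| = sqrt(0.6562) = 0.810062
Step 4: Best bound = 3 * |z0| = 3 * 0.810062 = 2.4302

2.4302


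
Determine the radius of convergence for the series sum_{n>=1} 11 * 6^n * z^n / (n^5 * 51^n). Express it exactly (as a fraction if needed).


Step 1: General term a_n = 11 * 6^n / (n^5 * 51^n)
Step 2: By the root test, |a_n|^(1/n) = 11^(1/n) * 6 / (n^(5/n) * 51) -> 6/51 as n -> infinity (since 11^(1/n) -> 1 and n^(5/n) -> 1)
Step 3: R = 1/lim|a_n|^(1/n) = 51/6 = 17/2

17/2


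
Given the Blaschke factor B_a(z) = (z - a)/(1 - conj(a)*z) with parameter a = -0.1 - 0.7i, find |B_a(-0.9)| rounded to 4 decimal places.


Step 1: Numerator z0 - a = -0.9 - (-0.1 - 0.7i) = -0.8 + 0.7i
Step 2: Denominator 1 - conj(a)*z0 = 1 - (-0.1 + 0.7i)*(-0.9) = 0.91 + 0.63i
Step 3: |z0 - a|^2 = (-0.8)^2 + 0.7^2 = 1.13; |1 - conj(a)*z0|^2 = 0.91^2 + 0.63^2 = 1.225
Step 4: |B_a(-0.9)| = sqrt(1.13 / 1.225) = sqrt(0.922449)
Step 5: = 0.9604

0.9604


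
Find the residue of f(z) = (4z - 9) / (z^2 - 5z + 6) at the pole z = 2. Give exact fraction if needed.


Step 1: Q(z) = z^2 - 5z + 6 = (z - 2)(z - 3)
Step 2: Q'(z) = 2z - 5
Step 3: Q'(2) = -1, P(2) = -1
Step 4: Res = P(2)/Q'(2) = -1/(-1) = 1

1


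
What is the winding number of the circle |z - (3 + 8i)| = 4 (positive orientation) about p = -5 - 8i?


Step 1: Center c = (3, 8), radius = 4
Step 2: |p - c|^2 = (-8)^2 + (-16)^2 = 320
Step 3: r^2 = 16
Step 4: |p-c| > r so winding number = 0

0


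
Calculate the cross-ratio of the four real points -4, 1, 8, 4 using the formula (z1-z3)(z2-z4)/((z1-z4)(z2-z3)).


Step 1: (z1-z3)(z2-z4) = (-12) * (-3) = 36
Step 2: (z1-z4)(z2-z3) = (-8) * (-7) = 56
Step 3: Cross-ratio = 36/56 = 9/14

9/14


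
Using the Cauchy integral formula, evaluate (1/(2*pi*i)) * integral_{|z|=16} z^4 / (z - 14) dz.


Step 1: f(z) = z^4, a = 14 is inside |z| = 16
Step 2: By Cauchy integral formula: (1/(2pi*i)) * integral = f(a)
Step 3: f(14) = 14^4 = 38416

38416


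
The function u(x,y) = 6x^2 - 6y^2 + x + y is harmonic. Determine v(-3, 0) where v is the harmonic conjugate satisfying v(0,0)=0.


Step 1: v_x = -u_y = 12y - 1
Step 2: v_y = u_x = 12x + 1
Step 3: v = 12xy - x + y + C
Step 4: v(0,0) = 0 => C = 0
Step 5: v(-3, 0) = 3

3


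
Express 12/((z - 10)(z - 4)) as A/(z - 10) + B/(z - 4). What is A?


Step 1: Multiply both sides by (z - 10) and set z = 10
Step 2: A = 12 / (10 - 4)
Step 3: A = 12 / 6
Step 4: A = 2

2


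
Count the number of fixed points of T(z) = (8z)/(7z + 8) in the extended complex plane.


Step 1: Fixed points satisfy T(z) = z
Step 2: 7z^2 = 0
Step 3: Discriminant = 0^2 - 4*7*0 = 0
Step 4: Number of fixed points = 1

1


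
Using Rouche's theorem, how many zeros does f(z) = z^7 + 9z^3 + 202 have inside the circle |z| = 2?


Step 1: On |z| = 2 the three terms have sizes |z^7| = 2^7 = 128, |9z^3| = 9*2^3 = 72, |202| = 202
Step 2: The dominant term is g(z) = 202; let h(z) = z^7 + 9z^3 so f = g + h
Step 3: On |z| = 2: |g| = 202 and |h| <= 128 + 72 = 200
Step 4: Since 202 > 200, |h| < |g| on |z| = 2, so by Rouche f has the same number of zeros as g inside |z| < 2
Step 5: g(z) = 202 is a nonzero constant with no zeros inside |z| < 2. Answer = 0

0


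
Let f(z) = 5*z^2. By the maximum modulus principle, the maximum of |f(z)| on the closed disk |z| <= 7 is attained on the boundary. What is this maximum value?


Step 1: On |z| = 7, |f(z)| = 5 * |z|^2 = 5 * 7^2
Step 2: By maximum modulus principle, maximum is on boundary.
Step 3: Maximum = 5 * 49 = 245

245


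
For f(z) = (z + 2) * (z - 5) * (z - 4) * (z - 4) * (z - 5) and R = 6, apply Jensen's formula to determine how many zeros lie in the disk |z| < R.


Jensen's formula: (1/2pi)*integral log|f(Re^it)|dt = log|f(0)| + sum_{|a_k|<R} log(R/|a_k|)
Step 1: f(0) = 2 * (-5) * (-4) * (-4) * (-5) = 800
Step 2: log|f(0)| = log|-2| + log|5| + log|4| + log|4| + log|5| = 6.6846
Step 3: Zeros inside |z| < 6: -2, 5, 4, 4, 5
Step 4: Jensen sum = log(6/2) + log(6/5) + log(6/4) + log(6/4) + log(6/5) = 2.2742
Step 5: n(R) = number of terms in the Jensen sum = count of zeros inside |z| < 6 = 5

5


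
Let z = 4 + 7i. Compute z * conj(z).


Step 1: conj(z) = 4 - 7i
Step 2: z * conj(z) = 4^2 + 7^2
Step 3: = 16 + 49 = 65

65


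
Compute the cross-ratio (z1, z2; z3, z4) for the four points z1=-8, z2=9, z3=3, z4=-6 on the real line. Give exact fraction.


Step 1: (z1-z3)(z2-z4) = (-11) * 15 = -165
Step 2: (z1-z4)(z2-z3) = (-2) * 6 = -12
Step 3: Cross-ratio = 165/12 = 55/4

55/4


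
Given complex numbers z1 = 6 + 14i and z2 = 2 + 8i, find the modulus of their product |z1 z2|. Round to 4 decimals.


Step 1: |z1| = sqrt(6^2 + 14^2) = sqrt(232)
Step 2: |z2| = sqrt(2^2 + 8^2) = sqrt(68)
Step 3: |z1*z2| = |z1|*|z2| = sqrt(232) * sqrt(68) = sqrt(232 * 68) = sqrt(15776)
Step 4: = 125.6025

125.6025


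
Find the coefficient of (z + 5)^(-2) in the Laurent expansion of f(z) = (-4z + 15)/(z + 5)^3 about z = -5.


Step 1: Write the numerator in powers of (z + 5): -4z + 15 = -4(z + 5) + (-4*(-5) + 15) = -4(z + 5) + 35
Step 2: Divide by (z + 5)^3: f(z) = 35(z + 5)^(-3) - 4(z + 5)^(-2)
Step 3: This finite sum is the Laurent series of f about z = -5.
Step 4: Coefficient of (z + 5)^(-2) = coefficient of (z + 5) in the re-centred numerator = -4

-4


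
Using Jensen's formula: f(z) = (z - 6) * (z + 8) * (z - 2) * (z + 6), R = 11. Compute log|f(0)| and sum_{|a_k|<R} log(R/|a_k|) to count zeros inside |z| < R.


Jensen's formula: (1/2pi)*integral log|f(Re^it)|dt = log|f(0)| + sum_{|a_k|<R} log(R/|a_k|)
Step 1: f(0) = (-6) * 8 * (-2) * 6 = 576
Step 2: log|f(0)| = log|6| + log|-8| + log|2| + log|-6| = 6.3561
Step 3: Zeros inside |z| < 11: 6, -8, 2, -6
Step 4: Jensen sum = log(11/6) + log(11/8) + log(11/2) + log(11/6) = 3.2355
Step 5: n(R) = number of terms in the Jensen sum = count of zeros inside |z| < 11 = 4

4


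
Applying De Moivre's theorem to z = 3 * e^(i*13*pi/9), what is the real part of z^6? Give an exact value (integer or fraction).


Step 1: By De Moivre's theorem, z^6 = 3^6 * e^(i*6*13*pi/9) = 729 * (cos(26*pi/3) + i*sin(26*pi/3))
Step 2: |z|^6 = 3^6 = 729
Step 3: Reduce the angle mod 2*pi: 26*pi/3 - 8*pi = 2*pi/3
Step 4: cos(2*pi/3) = -1/2
Step 5: Re(z^6) = 729 * (-1/2) = -729/2

-729/2


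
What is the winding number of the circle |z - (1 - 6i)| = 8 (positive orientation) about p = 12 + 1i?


Step 1: Center c = (1, -6), radius = 8
Step 2: |p - c|^2 = 11^2 + 7^2 = 170
Step 3: r^2 = 64
Step 4: |p-c| > r so winding number = 0

0


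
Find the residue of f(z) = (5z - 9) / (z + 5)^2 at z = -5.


Step 1: Pole of order 2 at z = -5
Step 2: Res = lim d/dz [(z + 5)^2 * f(z)] as z -> -5
Step 3: (z + 5)^2 * f(z) = 5z - 9
Step 4: d/dz[5z - 9] = 5

5


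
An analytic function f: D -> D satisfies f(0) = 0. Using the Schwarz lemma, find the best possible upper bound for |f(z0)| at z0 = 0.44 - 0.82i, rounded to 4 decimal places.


Step 1: Schwarz lemma: if f: D -> D is analytic with f(0) = 0, then |f(z)| <= |z| for all z in D, and this is sharp (f(z) = z).
Step 2: |z0|^2 = 0.44^2 + (-0.82)^2 = 0.866
Step 3: |z0| = sqrt(0.866) = 0.930591
Step 4: Best bound = |z0| = 0.9306

0.9306


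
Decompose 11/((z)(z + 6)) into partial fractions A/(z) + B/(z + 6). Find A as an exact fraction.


Step 1: Multiply both sides by (z) and set z = 0
Step 2: A = 11 / (0 + 6)
Step 3: A = 11 / 6
Step 4: A = 11/6

11/6


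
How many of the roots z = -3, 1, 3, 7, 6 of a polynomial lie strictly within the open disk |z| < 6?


Step 1: Check each root:
  z = -3: |-3| = 3 < 6
  z = 1: |1| = 1 < 6
  z = 3: |3| = 3 < 6
  z = 7: |7| = 7 >= 6
  z = 6: |6| = 6 >= 6
Step 2: Count = 3

3


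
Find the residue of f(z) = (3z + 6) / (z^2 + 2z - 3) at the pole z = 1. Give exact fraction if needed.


Step 1: Q(z) = z^2 + 2z - 3 = (z - 1)(z + 3)
Step 2: Q'(z) = 2z + 2
Step 3: Q'(1) = 4, P(1) = 9
Step 4: Res = P(1)/Q'(1) = 9/4 = 9/4

9/4


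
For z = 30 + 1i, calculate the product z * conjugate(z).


Step 1: conj(z) = 30 - 1i
Step 2: z * conj(z) = 30^2 + 1^2
Step 3: = 900 + 1 = 901

901


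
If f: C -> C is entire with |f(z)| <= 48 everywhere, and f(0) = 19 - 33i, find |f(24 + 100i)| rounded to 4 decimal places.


Step 1: By Liouville's theorem, a bounded entire function is constant.
Step 2: f(z) = f(0) = 19 - 33i for all z.
Step 3: |f(w)| = |19 - 33i| = sqrt(361 + 1089)
Step 4: = 38.0789

38.0789


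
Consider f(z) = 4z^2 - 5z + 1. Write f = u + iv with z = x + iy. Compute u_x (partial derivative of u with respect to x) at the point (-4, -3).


Step 1: f(z) = 4(x+iy)^2 - 5(x+iy) + 1
Step 2: u = 4(x^2 - y^2) - 5x + 1
Step 3: u_x = 8x - 5
Step 4: At (-4, -3): u_x = -32 - 5 = -37

-37


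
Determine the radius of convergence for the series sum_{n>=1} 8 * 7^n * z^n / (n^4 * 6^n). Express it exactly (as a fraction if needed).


Step 1: General term a_n = 8 * 7^n / (n^4 * 6^n)
Step 2: By the root test, |a_n|^(1/n) = 8^(1/n) * 7 / (n^(4/n) * 6) -> 7/6 as n -> infinity (since 8^(1/n) -> 1 and n^(4/n) -> 1)
Step 3: R = 1/lim|a_n|^(1/n) = 6/7

6/7


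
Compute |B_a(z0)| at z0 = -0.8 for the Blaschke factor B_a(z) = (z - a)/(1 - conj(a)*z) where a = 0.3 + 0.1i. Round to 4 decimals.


Step 1: Numerator z0 - a = -0.8 - (0.3 + 0.1i) = -1.1 - 0.1i
Step 2: Denominator 1 - conj(a)*z0 = 1 - (0.3 - 0.1i)*(-0.8) = 1.24 - 0.08i
Step 3: |z0 - a|^2 = (-1.1)^2 + (-0.1)^2 = 1.22; |1 - conj(a)*z0|^2 = 1.24^2 + (-0.08)^2 = 1.544
Step 4: |B_a(-0.8)| = sqrt(1.22 / 1.544) = sqrt(0.790155)
Step 5: = 0.8889

0.8889


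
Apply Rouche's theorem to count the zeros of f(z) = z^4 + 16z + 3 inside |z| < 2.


Step 1: On |z| = 2 the three terms have sizes |z^4| = 2^4 = 16, |16z| = 16*2 = 32, |3| = 3
Step 2: The dominant term is g(z) = 16z; let h(z) = z^4 + 3 so f = g + h
Step 3: On |z| = 2: |g| = 32 and |h| <= 16 + 3 = 19
Step 4: Since 32 > 19, |h| < |g| on |z| = 2, so by Rouche f has the same number of zeros as g inside |z| < 2
Step 5: g(z) = 16z has 1 zero (at the origin, multiplicity 1) inside |z| < 2. Answer = 1

1


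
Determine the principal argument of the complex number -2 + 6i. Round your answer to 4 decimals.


Step 1: z = -2 + 6i
Step 2: arg(z) = atan2(6, -2)
Step 3: arg(z) = 1.8925

1.8925


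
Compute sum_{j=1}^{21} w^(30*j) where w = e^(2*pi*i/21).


Step 1: The sum sum_{j=1}^{n} w^(k*j) equals n if n | k, else 0.
Step 2: Here n = 21, k = 30
Step 3: Does n divide k? 21 | 30 -> False
Step 4: Sum = 0

0


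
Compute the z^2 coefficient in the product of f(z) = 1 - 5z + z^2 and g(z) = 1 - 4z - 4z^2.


Step 1: z^2 term in f*g comes from: (1)*(-4z^2) + (-5z)*(-4z) + (z^2)*(1)
Step 2: = -4 + 20 + 1
Step 3: = 17

17


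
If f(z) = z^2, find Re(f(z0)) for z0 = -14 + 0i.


Step 1: z0 = -14 + 0i
Step 2: z0^2 = (-14)^2 - 0^2 + 0i
Step 3: real part = 196 - 0 = 196

196


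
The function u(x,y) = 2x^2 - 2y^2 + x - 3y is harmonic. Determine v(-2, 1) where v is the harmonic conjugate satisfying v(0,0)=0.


Step 1: v_x = -u_y = 4y + 3
Step 2: v_y = u_x = 4x + 1
Step 3: v = 4xy + 3x + y + C
Step 4: v(0,0) = 0 => C = 0
Step 5: v(-2, 1) = -13

-13
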